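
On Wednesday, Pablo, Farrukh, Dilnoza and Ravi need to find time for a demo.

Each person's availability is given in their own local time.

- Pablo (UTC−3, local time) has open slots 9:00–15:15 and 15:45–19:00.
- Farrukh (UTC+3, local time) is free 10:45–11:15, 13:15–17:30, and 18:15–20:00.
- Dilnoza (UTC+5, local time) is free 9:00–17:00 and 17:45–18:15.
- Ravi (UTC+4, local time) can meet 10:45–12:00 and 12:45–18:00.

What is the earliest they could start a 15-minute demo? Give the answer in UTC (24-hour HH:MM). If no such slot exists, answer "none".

Pablo → UTC: 12:00–18:15, 18:45–22:00.
Farrukh → UTC: 07:45–08:15, 10:15–14:30, 15:15–17:00.
Dilnoza → UTC: 04:00–12:00, 12:45–13:15.
Ravi → UTC: 06:45–08:00, 08:45–14:00.
Pablo ∩ Farrukh: 12:00–14:30, 15:15–17:00.
Pablo ∩ Farrukh ∩ Dilnoza: 12:45–13:15.
Pablo ∩ Farrukh ∩ Dilnoza ∩ Ravi: 12:45–13:15.
Windows ≥ 15 min: 12:45–13:15.
Earliest such window starts at 12:45.

12:45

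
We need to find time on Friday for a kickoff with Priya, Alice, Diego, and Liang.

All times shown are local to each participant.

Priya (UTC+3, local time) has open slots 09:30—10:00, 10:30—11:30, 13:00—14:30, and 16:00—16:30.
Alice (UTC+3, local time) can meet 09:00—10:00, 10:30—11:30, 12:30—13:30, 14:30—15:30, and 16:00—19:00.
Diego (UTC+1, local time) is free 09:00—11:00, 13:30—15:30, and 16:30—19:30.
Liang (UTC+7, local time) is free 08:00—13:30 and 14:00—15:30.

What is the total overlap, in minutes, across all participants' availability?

30 minutes

Priya → UTC: 06:30–07:00, 07:30–08:30, 10:00–11:30, 13:00–13:30.
Alice → UTC: 06:00–07:00, 07:30–08:30, 09:30–10:30, 11:30–12:30, 13:00–16:00.
Diego → UTC: 08:00–10:00, 12:30–14:30, 15:30–18:30.
Liang → UTC: 01:00–06:30, 07:00–08:30.
Priya ∩ Alice: 06:30–07:00, 07:30–08:30, 10:00–10:30, 13:00–13:30.
Priya ∩ Alice ∩ Diego: 08:00–08:30, 13:00–13:30.
Priya ∩ Alice ∩ Diego ∩ Liang: 08:00–08:30.
Total common minutes: 30.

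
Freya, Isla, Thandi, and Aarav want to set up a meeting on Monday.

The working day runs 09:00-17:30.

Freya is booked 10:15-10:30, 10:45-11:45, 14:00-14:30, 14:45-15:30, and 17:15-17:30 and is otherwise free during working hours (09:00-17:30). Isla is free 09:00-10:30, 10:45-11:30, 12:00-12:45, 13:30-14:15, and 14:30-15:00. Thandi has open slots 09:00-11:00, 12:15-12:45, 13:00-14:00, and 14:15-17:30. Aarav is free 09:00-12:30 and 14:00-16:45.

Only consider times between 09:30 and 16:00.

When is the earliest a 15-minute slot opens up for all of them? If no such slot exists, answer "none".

Freya free within 09:00–17:30: 09:00–10:15, 10:30–10:45, 11:45–14:00, 14:30–14:45, 15:30–17:15.
Freya ∩ Isla: 09:00–10:15, 12:00–12:45, 13:30–14:00, 14:30–14:45.
Freya ∩ Isla ∩ Thandi: 09:00–10:15, 12:15–12:45, 13:30–14:00, 14:30–14:45.
Freya ∩ Isla ∩ Thandi ∩ Aarav: 09:00–10:15, 12:15–12:30, 14:30–14:45.
Restricted to 09:30–16:00: 09:30–10:15, 12:15–12:30, 14:30–14:45.
Windows ≥ 15 min: 09:30–10:15, 12:15–12:30, 14:30–14:45.
Earliest such window starts at 09:30.

09:30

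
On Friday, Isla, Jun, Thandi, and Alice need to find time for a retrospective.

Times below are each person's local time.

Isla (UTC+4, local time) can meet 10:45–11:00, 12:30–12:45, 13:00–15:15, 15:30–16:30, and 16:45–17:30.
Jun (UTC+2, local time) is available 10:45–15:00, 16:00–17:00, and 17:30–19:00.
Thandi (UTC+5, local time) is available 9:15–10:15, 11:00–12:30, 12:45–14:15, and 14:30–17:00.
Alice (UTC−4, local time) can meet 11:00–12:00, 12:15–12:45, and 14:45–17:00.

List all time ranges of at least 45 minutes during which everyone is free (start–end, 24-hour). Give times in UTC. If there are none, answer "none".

Isla → UTC: 06:45–07:00, 08:30–08:45, 09:00–11:15, 11:30–12:30, 12:45–13:30.
Jun → UTC: 08:45–13:00, 14:00–15:00, 15:30–17:00.
Thandi → UTC: 04:15–05:15, 06:00–07:30, 07:45–09:15, 09:30–12:00.
Alice → UTC: 15:00–16:00, 16:15–16:45, 18:45–21:00.
Isla ∩ Jun: 09:00–11:15, 11:30–12:30, 12:45–13:00.
Isla ∩ Jun ∩ Thandi: 09:00–09:15, 09:30–11:15, 11:30–12:00.
Isla ∩ Jun ∩ Thandi ∩ Alice: (none).
Windows ≥ 45 min: (none).

none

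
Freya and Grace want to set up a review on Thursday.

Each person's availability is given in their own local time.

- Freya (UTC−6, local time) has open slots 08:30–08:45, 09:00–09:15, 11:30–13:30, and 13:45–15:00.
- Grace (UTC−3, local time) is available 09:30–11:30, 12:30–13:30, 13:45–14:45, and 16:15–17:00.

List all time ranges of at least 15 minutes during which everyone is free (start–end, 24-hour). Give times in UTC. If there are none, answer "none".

Freya → UTC: 14:30–14:45, 15:00–15:15, 17:30–19:30, 19:45–21:00.
Grace → UTC: 12:30–14:30, 15:30–16:30, 16:45–17:45, 19:15–20:00.
Freya ∩ Grace: 17:30–17:45, 19:15–19:30, 19:45–20:00.
Windows ≥ 15 min: 17:30–17:45, 19:15–19:30, 19:45–20:00.

17:30–17:45, 19:15–19:30, 19:45–20:00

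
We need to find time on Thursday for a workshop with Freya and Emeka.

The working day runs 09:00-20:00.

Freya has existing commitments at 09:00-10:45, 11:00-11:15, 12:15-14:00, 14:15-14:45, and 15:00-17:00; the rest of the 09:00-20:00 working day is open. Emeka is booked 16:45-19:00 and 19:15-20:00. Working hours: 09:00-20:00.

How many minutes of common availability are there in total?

120 minutes

Freya free within 09:00–20:00: 10:45–11:00, 11:15–12:15, 14:00–14:15, 14:45–15:00, 17:00–20:00.
Emeka free within 09:00–20:00: 09:00–16:45, 19:00–19:15.
Freya ∩ Emeka: 10:45–11:00, 11:15–12:15, 14:00–14:15, 14:45–15:00, 19:00–19:15.
Total common minutes: 15 + 60 + 15 + 15 + 15 = 120.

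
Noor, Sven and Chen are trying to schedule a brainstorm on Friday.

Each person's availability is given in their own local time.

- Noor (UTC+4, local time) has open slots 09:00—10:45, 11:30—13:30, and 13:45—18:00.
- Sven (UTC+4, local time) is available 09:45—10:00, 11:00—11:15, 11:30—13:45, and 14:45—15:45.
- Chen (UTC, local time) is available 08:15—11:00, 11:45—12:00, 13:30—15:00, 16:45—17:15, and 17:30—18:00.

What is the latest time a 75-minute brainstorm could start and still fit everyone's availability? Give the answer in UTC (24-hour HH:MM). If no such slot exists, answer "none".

Noor → UTC: 05:00–06:45, 07:30–09:30, 09:45–14:00.
Sven → UTC: 05:45–06:00, 07:00–07:15, 07:30–09:45, 10:45–11:45.
Chen → UTC: 08:15–11:00, 11:45–12:00, 13:30–15:00, 16:45–17:15, 17:30–18:00.
Noor ∩ Sven: 05:45–06:00, 07:30–09:30, 10:45–11:45.
Noor ∩ Sven ∩ Chen: 08:15–09:30, 10:45–11:00.
Windows ≥ 75 min: 08:15–09:30.
Latest start in the last window 08:15–09:30 is 09:30 − 75 min = 08:15.

08:15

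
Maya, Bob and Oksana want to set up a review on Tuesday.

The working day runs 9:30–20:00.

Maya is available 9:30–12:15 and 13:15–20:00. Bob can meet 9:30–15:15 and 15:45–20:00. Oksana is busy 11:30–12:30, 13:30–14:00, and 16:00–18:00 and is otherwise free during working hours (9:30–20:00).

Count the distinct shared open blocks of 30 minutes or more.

3

Oksana free within 09:30–20:00: 09:30–11:30, 12:30–13:30, 14:00–16:00, 18:00–20:00.
Maya ∩ Bob: 09:30–12:15, 13:15–15:15, 15:45–20:00.
Maya ∩ Bob ∩ Oksana: 09:30–11:30, 13:15–13:30, 14:00–15:15, 15:45–16:00, 18:00–20:00.
Windows ≥ 30 min: 09:30–11:30, 14:00–15:15, 18:00–20:00.
That's 3 windows.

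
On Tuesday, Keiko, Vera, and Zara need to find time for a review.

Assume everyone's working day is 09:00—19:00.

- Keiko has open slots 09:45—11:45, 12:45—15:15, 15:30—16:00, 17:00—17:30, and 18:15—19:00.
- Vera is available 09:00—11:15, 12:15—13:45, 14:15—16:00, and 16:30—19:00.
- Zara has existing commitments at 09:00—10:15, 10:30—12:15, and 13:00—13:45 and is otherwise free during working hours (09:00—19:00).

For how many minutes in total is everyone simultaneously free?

195 minutes

Zara free within 09:00–19:00: 10:15–10:30, 12:15–13:00, 13:45–19:00.
Keiko ∩ Vera: 09:45–11:15, 12:45–13:45, 14:15–15:15, 15:30–16:00, 17:00–17:30, 18:15–19:00.
Keiko ∩ Vera ∩ Zara: 10:15–10:30, 12:45–13:00, 14:15–15:15, 15:30–16:00, 17:00–17:30, 18:15–19:00.
Total common minutes: 15 + 15 + 60 + 30 + 30 + 45 = 195.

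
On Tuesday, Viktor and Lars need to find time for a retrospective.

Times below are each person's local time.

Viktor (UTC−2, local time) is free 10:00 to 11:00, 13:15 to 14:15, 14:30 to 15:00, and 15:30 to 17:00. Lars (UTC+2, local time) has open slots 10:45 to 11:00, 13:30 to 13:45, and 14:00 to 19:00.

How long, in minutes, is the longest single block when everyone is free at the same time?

Viktor → UTC: 12:00–13:00, 15:15–16:15, 16:30–17:00, 17:30–19:00.
Lars → UTC: 08:45–09:00, 11:30–11:45, 12:00–17:00.
Viktor ∩ Lars: 12:00–13:00, 15:15–16:15, 16:30–17:00.
Common window lengths: 60, 60, 30 min; longest is 60.

60 minutes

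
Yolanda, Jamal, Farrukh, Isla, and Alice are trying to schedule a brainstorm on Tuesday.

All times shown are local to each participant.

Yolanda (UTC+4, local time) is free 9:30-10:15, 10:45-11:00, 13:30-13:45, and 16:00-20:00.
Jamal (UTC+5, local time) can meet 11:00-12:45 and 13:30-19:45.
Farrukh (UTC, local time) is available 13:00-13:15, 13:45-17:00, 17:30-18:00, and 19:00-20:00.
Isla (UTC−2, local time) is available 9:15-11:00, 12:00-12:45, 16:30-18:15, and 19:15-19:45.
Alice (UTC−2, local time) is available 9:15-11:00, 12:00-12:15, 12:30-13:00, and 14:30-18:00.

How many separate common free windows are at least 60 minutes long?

Yolanda → UTC: 05:30–06:15, 06:45–07:00, 09:30–09:45, 12:00–16:00.
Jamal → UTC: 06:00–07:45, 08:30–14:45.
Farrukh → UTC: 13:00–13:15, 13:45–17:00, 17:30–18:00, 19:00–20:00.
Isla → UTC: 11:15–13:00, 14:00–14:45, 18:30–20:15, 21:15–21:45.
Alice → UTC: 11:15–13:00, 14:00–14:15, 14:30–15:00, 16:30–20:00.
Yolanda ∩ Jamal: 06:00–06:15, 06:45–07:00, 09:30–09:45, 12:00–14:45.
Yolanda ∩ Jamal ∩ Farrukh: 13:00–13:15, 13:45–14:45.
Yolanda ∩ Jamal ∩ Farrukh ∩ Isla: 14:00–14:45.
Yolanda ∩ Jamal ∩ Farrukh ∩ Isla ∩ Alice: 14:00–14:15, 14:30–14:45.
Windows ≥ 60 min: (none).
That's 0 windows.

0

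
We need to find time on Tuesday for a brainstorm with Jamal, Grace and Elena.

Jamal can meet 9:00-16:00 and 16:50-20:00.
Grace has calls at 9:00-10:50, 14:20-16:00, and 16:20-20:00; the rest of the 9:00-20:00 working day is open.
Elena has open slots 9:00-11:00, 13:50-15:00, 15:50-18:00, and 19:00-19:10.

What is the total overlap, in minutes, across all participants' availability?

Grace free within 09:00–20:00: 10:50–14:20, 16:00–16:20.
Jamal ∩ Grace: 10:50–14:20.
Jamal ∩ Grace ∩ Elena: 10:50–11:00, 13:50–14:20.
Total common minutes: 10 + 30 = 40.

40 minutes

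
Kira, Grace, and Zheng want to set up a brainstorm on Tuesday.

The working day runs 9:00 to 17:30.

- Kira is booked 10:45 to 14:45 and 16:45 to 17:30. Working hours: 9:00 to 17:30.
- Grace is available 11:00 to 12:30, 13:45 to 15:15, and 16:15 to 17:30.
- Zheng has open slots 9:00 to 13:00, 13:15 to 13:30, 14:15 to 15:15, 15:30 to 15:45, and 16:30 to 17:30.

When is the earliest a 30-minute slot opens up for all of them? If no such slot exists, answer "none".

Kira free within 09:00–17:30: 09:00–10:45, 14:45–16:45.
Kira ∩ Grace: 14:45–15:15, 16:15–16:45.
Kira ∩ Grace ∩ Zheng: 14:45–15:15, 16:30–16:45.
Windows ≥ 30 min: 14:45–15:15.
Earliest such window starts at 14:45.

14:45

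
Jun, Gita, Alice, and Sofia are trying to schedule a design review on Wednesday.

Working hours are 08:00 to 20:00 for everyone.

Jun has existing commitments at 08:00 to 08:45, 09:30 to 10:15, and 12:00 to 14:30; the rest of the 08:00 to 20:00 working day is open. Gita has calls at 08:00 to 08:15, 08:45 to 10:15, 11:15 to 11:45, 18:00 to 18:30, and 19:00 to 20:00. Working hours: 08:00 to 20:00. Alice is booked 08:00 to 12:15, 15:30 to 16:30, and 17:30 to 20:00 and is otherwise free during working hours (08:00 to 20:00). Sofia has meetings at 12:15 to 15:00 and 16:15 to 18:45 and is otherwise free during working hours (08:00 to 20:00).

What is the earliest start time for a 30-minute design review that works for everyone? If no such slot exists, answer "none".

15:00

Jun free within 08:00–20:00: 08:45–09:30, 10:15–12:00, 14:30–20:00.
Gita free within 08:00–20:00: 08:15–08:45, 10:15–11:15, 11:45–18:00, 18:30–19:00.
Alice free within 08:00–20:00: 12:15–15:30, 16:30–17:30.
Sofia free within 08:00–20:00: 08:00–12:15, 15:00–16:15, 18:45–20:00.
Jun ∩ Gita: 10:15–11:15, 11:45–12:00, 14:30–18:00, 18:30–19:00.
Jun ∩ Gita ∩ Alice: 14:30–15:30, 16:30–17:30.
Jun ∩ Gita ∩ Alice ∩ Sofia: 15:00–15:30.
Windows ≥ 30 min: 15:00–15:30.
Earliest such window starts at 15:00.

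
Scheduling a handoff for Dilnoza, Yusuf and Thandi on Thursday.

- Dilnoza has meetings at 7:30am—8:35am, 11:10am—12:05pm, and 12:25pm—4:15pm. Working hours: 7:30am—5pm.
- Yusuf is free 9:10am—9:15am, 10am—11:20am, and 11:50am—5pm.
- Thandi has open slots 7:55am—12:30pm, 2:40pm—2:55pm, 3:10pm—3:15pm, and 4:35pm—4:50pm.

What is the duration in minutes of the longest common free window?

Dilnoza free within 07:30–17:00: 08:35–11:10, 12:05–12:25, 16:15–17:00.
Dilnoza ∩ Yusuf: 09:10–09:15, 10:00–11:10, 12:05–12:25, 16:15–17:00.
Dilnoza ∩ Yusuf ∩ Thandi: 09:10–09:15, 10:00–11:10, 12:05–12:25, 16:35–16:50.
Common window lengths: 5, 70, 20, 15 min; longest is 70.

70 minutes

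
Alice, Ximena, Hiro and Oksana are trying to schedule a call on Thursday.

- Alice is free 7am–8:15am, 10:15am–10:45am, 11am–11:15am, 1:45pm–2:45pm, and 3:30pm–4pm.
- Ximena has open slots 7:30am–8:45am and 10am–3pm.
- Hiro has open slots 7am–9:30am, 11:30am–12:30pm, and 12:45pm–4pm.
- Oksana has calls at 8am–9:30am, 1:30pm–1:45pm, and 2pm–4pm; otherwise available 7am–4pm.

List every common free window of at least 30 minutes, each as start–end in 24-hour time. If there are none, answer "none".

Oksana free within 07:00–16:00: 07:00–08:00, 09:30–13:30, 13:45–14:00.
Alice ∩ Ximena: 07:30–08:15, 10:15–10:45, 11:00–11:15, 13:45–14:45.
Alice ∩ Ximena ∩ Hiro: 07:30–08:15, 13:45–14:45.
Alice ∩ Ximena ∩ Hiro ∩ Oksana: 07:30–08:00, 13:45–14:00.
Windows ≥ 30 min: 07:30–08:00.

07:30–08:00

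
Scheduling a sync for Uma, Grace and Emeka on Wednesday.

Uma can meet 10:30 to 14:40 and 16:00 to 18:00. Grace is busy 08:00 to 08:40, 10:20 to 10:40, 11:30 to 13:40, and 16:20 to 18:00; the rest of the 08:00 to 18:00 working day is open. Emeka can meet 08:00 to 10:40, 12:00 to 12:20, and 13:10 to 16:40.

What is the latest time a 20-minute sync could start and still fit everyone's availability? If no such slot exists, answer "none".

16:00

Grace free within 08:00–18:00: 08:40–10:20, 10:40–11:30, 13:40–16:20.
Uma ∩ Grace: 10:40–11:30, 13:40–14:40, 16:00–16:20.
Uma ∩ Grace ∩ Emeka: 13:40–14:40, 16:00–16:20.
Windows ≥ 20 min: 13:40–14:40, 16:00–16:20.
Latest start in the last window 16:00–16:20 is 16:20 − 20 min = 16:00.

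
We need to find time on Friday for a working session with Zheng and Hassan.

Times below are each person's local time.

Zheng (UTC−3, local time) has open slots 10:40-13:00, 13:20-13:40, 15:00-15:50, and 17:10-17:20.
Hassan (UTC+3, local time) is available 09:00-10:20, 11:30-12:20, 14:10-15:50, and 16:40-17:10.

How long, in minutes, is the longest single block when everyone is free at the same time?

Zheng → UTC: 13:40–16:00, 16:20–16:40, 18:00–18:50, 20:10–20:20.
Hassan → UTC: 06:00–07:20, 08:30–09:20, 11:10–12:50, 13:40–14:10.
Zheng ∩ Hassan: 13:40–14:10.
Single common window of 30 minutes.

30 minutes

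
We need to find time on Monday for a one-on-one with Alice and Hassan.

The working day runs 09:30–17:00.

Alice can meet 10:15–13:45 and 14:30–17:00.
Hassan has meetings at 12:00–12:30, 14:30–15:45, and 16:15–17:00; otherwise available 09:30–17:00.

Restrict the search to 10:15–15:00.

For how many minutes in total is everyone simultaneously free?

180 minutes

Hassan free within 09:30–17:00: 09:30–12:00, 12:30–14:30, 15:45–16:15.
Alice ∩ Hassan: 10:15–12:00, 12:30–13:45, 15:45–16:15.
Restricted to 10:15–15:00: 10:15–12:00, 12:30–13:45.
Total common minutes: 105 + 75 = 180.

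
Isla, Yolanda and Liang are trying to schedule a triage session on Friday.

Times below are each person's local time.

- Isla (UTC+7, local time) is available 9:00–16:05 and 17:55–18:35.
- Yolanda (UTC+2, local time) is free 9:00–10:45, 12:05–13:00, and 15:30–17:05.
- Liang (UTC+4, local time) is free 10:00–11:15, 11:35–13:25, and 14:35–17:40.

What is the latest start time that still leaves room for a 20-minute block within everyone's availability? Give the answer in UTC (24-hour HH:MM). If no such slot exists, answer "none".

Isla → UTC: 02:00–09:05, 10:55–11:35.
Yolanda → UTC: 07:00–08:45, 10:05–11:00, 13:30–15:05.
Liang → UTC: 06:00–07:15, 07:35–09:25, 10:35–13:40.
Isla ∩ Yolanda: 07:00–08:45, 10:55–11:00.
Isla ∩ Yolanda ∩ Liang: 07:00–07:15, 07:35–08:45, 10:55–11:00.
Windows ≥ 20 min: 07:35–08:45.
Latest start in the last window 07:35–08:45 is 08:45 − 20 min = 08:25.

08:25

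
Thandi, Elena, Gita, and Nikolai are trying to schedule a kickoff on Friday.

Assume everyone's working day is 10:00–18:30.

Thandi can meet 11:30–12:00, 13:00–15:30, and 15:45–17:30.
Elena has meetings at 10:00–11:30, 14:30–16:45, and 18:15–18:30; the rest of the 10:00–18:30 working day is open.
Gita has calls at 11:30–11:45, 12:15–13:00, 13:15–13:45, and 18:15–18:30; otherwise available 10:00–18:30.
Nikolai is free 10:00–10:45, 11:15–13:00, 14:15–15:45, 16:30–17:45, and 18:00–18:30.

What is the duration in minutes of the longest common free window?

Elena free within 10:00–18:30: 11:30–14:30, 16:45–18:15.
Gita free within 10:00–18:30: 10:00–11:30, 11:45–12:15, 13:00–13:15, 13:45–18:15.
Thandi ∩ Elena: 11:30–12:00, 13:00–14:30, 16:45–17:30.
Thandi ∩ Elena ∩ Gita: 11:45–12:00, 13:00–13:15, 13:45–14:30, 16:45–17:30.
Thandi ∩ Elena ∩ Gita ∩ Nikolai: 11:45–12:00, 14:15–14:30, 16:45–17:30.
Common window lengths: 15, 15, 45 min; longest is 45.

45 minutes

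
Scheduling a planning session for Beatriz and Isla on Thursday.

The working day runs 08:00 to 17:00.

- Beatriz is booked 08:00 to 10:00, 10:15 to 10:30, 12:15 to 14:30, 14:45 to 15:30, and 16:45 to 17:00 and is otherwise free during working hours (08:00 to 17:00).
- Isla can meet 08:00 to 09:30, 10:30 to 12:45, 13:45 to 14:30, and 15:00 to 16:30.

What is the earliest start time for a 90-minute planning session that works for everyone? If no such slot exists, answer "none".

Beatriz free within 08:00–17:00: 10:00–10:15, 10:30–12:15, 14:30–14:45, 15:30–16:45.
Beatriz ∩ Isla: 10:30–12:15, 15:30–16:30.
Windows ≥ 90 min: 10:30–12:15.
Earliest such window starts at 10:30.

10:30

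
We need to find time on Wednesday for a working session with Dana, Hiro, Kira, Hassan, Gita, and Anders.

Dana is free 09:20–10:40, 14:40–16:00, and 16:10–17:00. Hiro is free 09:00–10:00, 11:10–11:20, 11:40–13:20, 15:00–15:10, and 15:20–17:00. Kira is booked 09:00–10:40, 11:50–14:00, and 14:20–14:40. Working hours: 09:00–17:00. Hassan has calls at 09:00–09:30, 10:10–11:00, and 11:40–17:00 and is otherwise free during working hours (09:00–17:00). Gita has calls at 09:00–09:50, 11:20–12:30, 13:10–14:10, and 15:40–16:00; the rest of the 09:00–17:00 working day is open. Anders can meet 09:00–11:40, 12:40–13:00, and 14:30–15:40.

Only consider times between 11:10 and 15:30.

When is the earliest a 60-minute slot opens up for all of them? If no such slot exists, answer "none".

none

Kira free within 09:00–17:00: 10:40–11:50, 14:00–14:20, 14:40–17:00.
Hassan free within 09:00–17:00: 09:30–10:10, 11:00–11:40.
Gita free within 09:00–17:00: 09:50–11:20, 12:30–13:10, 14:10–15:40, 16:00–17:00.
Dana ∩ Hiro: 09:20–10:00, 15:00–15:10, 15:20–16:00, 16:10–17:00.
Dana ∩ Hiro ∩ Kira: 15:00–15:10, 15:20–16:00, 16:10–17:00.
Dana ∩ Hiro ∩ Kira ∩ Hassan: (none).
Dana ∩ Hiro ∩ Kira ∩ Hassan ∩ Gita: (none).
Dana ∩ Hiro ∩ Kira ∩ Hassan ∩ Gita ∩ Anders: (none).
Restricted to 11:10–15:30: (none).
Windows ≥ 60 min: (none).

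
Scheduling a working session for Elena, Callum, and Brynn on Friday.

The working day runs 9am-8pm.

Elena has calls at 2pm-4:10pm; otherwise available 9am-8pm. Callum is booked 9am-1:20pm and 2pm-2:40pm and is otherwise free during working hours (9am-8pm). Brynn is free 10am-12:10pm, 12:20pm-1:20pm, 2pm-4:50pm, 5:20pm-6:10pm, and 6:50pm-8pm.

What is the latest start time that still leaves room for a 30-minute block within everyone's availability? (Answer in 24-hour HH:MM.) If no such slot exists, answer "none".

Elena free within 09:00–20:00: 09:00–14:00, 16:10–20:00.
Callum free within 09:00–20:00: 13:20–14:00, 14:40–20:00.
Elena ∩ Callum: 13:20–14:00, 16:10–20:00.
Elena ∩ Callum ∩ Brynn: 16:10–16:50, 17:20–18:10, 18:50–20:00.
Windows ≥ 30 min: 16:10–16:50, 17:20–18:10, 18:50–20:00.
Latest start in the last window 18:50–20:00 is 20:00 − 30 min = 19:30.

19:30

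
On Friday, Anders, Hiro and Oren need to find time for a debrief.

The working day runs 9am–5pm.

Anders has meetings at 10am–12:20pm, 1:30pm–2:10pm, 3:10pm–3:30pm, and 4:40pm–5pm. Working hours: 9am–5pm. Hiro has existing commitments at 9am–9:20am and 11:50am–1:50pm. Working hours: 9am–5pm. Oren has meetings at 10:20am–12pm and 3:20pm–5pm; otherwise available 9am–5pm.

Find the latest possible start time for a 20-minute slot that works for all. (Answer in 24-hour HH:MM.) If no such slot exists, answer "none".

14:50

Anders free within 09:00–17:00: 09:00–10:00, 12:20–13:30, 14:10–15:10, 15:30–16:40.
Hiro free within 09:00–17:00: 09:20–11:50, 13:50–17:00.
Oren free within 09:00–17:00: 09:00–10:20, 12:00–15:20.
Anders ∩ Hiro: 09:20–10:00, 14:10–15:10, 15:30–16:40.
Anders ∩ Hiro ∩ Oren: 09:20–10:00, 14:10–15:10.
Windows ≥ 20 min: 09:20–10:00, 14:10–15:10.
Latest start in the last window 14:10–15:10 is 15:10 − 20 min = 14:50.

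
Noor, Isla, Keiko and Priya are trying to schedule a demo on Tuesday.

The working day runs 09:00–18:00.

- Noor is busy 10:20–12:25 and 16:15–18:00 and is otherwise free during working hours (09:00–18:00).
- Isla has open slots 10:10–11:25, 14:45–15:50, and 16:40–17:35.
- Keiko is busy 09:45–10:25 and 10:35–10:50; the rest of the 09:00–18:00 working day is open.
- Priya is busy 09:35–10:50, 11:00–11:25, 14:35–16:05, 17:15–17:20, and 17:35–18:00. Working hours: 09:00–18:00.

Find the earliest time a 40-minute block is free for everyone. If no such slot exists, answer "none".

none

Noor free within 09:00–18:00: 09:00–10:20, 12:25–16:15.
Keiko free within 09:00–18:00: 09:00–09:45, 10:25–10:35, 10:50–18:00.
Priya free within 09:00–18:00: 09:00–09:35, 10:50–11:00, 11:25–14:35, 16:05–17:15, 17:20–17:35.
Noor ∩ Isla: 10:10–10:20, 14:45–15:50.
Noor ∩ Isla ∩ Keiko: 14:45–15:50.
Noor ∩ Isla ∩ Keiko ∩ Priya: (none).
Windows ≥ 40 min: (none).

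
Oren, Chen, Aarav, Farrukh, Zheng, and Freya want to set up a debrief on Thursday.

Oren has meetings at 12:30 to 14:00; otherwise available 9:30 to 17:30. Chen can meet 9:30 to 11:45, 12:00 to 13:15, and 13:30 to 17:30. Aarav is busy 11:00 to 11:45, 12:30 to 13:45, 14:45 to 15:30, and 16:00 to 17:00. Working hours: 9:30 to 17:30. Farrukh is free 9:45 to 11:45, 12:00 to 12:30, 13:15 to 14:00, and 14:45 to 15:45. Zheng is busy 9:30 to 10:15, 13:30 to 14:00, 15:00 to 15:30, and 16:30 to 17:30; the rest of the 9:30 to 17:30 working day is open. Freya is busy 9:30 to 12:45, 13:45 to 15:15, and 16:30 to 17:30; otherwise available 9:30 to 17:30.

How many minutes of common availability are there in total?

Oren free within 09:30–17:30: 09:30–12:30, 14:00–17:30.
Aarav free within 09:30–17:30: 09:30–11:00, 11:45–12:30, 13:45–14:45, 15:30–16:00, 17:00–17:30.
Zheng free within 09:30–17:30: 10:15–13:30, 14:00–15:00, 15:30–16:30.
Freya free within 09:30–17:30: 12:45–13:45, 15:15–16:30.
Oren ∩ Chen: 09:30–11:45, 12:00–12:30, 14:00–17:30.
Oren ∩ Chen ∩ Aarav: 09:30–11:00, 12:00–12:30, 14:00–14:45, 15:30–16:00, 17:00–17:30.
Oren ∩ Chen ∩ Aarav ∩ Farrukh: 09:45–11:00, 12:00–12:30, 15:30–15:45.
Oren ∩ Chen ∩ Aarav ∩ Farrukh ∩ Zheng: 10:15–11:00, 12:00–12:30, 15:30–15:45.
Oren ∩ Chen ∩ Aarav ∩ Farrukh ∩ Zheng ∩ Freya: 15:30–15:45.
Total common minutes: 15.

15 minutes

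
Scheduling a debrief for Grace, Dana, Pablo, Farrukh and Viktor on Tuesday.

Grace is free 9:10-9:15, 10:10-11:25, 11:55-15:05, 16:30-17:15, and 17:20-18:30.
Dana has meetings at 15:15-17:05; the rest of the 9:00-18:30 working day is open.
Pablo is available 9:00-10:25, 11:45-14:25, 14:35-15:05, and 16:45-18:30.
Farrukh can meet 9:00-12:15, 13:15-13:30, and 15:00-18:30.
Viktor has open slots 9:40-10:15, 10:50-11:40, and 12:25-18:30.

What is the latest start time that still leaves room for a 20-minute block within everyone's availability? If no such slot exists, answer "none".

Dana free within 09:00–18:30: 09:00–15:15, 17:05–18:30.
Grace ∩ Dana: 09:10–09:15, 10:10–11:25, 11:55–15:05, 17:05–17:15, 17:20–18:30.
Grace ∩ Dana ∩ Pablo: 09:10–09:15, 10:10–10:25, 11:55–14:25, 14:35–15:05, 17:05–17:15, 17:20–18:30.
Grace ∩ Dana ∩ Pablo ∩ Farrukh: 09:10–09:15, 10:10–10:25, 11:55–12:15, 13:15–13:30, 15:00–15:05, 17:05–17:15, 17:20–18:30.
Grace ∩ Dana ∩ Pablo ∩ Farrukh ∩ Viktor: 10:10–10:15, 13:15–13:30, 15:00–15:05, 17:05–17:15, 17:20–18:30.
Windows ≥ 20 min: 17:20–18:30.
Latest start in the last window 17:20–18:30 is 18:30 − 20 min = 18:10.

18:10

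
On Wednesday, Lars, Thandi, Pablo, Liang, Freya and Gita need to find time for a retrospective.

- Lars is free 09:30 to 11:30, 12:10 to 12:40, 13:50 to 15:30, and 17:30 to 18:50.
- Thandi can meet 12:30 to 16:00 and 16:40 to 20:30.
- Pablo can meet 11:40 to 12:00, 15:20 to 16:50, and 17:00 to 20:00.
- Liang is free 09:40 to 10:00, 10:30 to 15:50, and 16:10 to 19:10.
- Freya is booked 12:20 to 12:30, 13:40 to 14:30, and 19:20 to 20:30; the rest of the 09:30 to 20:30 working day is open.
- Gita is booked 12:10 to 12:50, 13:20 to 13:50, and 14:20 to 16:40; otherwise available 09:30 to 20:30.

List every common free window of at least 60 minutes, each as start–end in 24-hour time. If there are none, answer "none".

17:30–18:50

Freya free within 09:30–20:30: 09:30–12:20, 12:30–13:40, 14:30–19:20.
Gita free within 09:30–20:30: 09:30–12:10, 12:50–13:20, 13:50–14:20, 16:40–20:30.
Lars ∩ Thandi: 12:30–12:40, 13:50–15:30, 17:30–18:50.
Lars ∩ Thandi ∩ Pablo: 15:20–15:30, 17:30–18:50.
Lars ∩ Thandi ∩ Pablo ∩ Liang: 15:20–15:30, 17:30–18:50.
Lars ∩ Thandi ∩ Pablo ∩ Liang ∩ Freya: 15:20–15:30, 17:30–18:50.
Lars ∩ Thandi ∩ Pablo ∩ Liang ∩ Freya ∩ Gita: 17:30–18:50.
Windows ≥ 60 min: 17:30–18:50.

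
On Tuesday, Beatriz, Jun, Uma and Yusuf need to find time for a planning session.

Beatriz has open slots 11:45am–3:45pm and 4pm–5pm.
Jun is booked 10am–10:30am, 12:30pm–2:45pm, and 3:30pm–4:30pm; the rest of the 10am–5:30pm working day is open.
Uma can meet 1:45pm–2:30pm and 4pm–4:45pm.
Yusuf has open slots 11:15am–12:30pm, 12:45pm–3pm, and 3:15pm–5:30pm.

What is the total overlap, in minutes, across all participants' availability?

Jun free within 10:00–17:30: 10:30–12:30, 14:45–15:30, 16:30–17:30.
Beatriz ∩ Jun: 11:45–12:30, 14:45–15:30, 16:30–17:00.
Beatriz ∩ Jun ∩ Uma: 16:30–16:45.
Beatriz ∩ Jun ∩ Uma ∩ Yusuf: 16:30–16:45.
Total common minutes: 15.

15 minutes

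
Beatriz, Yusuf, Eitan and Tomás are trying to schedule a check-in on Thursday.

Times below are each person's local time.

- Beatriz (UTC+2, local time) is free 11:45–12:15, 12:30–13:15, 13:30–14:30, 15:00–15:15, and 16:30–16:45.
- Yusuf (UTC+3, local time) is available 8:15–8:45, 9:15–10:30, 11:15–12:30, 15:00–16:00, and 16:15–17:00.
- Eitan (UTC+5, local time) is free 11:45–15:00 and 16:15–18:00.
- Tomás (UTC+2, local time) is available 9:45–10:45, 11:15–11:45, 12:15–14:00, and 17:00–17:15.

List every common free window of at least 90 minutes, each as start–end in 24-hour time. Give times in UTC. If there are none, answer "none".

Beatriz → UTC: 09:45–10:15, 10:30–11:15, 11:30–12:30, 13:00–13:15, 14:30–14:45.
Yusuf → UTC: 05:15–05:45, 06:15–07:30, 08:15–09:30, 12:00–13:00, 13:15–14:00.
Eitan → UTC: 06:45–10:00, 11:15–13:00.
Tomás → UTC: 07:45–08:45, 09:15–09:45, 10:15–12:00, 15:00–15:15.
Beatriz ∩ Yusuf: 12:00–12:30.
Beatriz ∩ Yusuf ∩ Eitan: 12:00–12:30.
Beatriz ∩ Yusuf ∩ Eitan ∩ Tomás: (none).
Windows ≥ 90 min: (none).

none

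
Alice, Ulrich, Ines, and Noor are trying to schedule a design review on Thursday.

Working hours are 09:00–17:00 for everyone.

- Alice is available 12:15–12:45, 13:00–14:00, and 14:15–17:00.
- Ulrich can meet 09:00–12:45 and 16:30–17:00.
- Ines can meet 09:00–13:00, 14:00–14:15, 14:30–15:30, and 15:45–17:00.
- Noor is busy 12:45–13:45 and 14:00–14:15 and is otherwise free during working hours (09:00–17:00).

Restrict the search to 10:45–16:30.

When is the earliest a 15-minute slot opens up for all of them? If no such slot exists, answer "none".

Noor free within 09:00–17:00: 09:00–12:45, 13:45–14:00, 14:15–17:00.
Alice ∩ Ulrich: 12:15–12:45, 16:30–17:00.
Alice ∩ Ulrich ∩ Ines: 12:15–12:45, 16:30–17:00.
Alice ∩ Ulrich ∩ Ines ∩ Noor: 12:15–12:45, 16:30–17:00.
Restricted to 10:45–16:30: 12:15–12:45.
Windows ≥ 15 min: 12:15–12:45.
Earliest such window starts at 12:15.

12:15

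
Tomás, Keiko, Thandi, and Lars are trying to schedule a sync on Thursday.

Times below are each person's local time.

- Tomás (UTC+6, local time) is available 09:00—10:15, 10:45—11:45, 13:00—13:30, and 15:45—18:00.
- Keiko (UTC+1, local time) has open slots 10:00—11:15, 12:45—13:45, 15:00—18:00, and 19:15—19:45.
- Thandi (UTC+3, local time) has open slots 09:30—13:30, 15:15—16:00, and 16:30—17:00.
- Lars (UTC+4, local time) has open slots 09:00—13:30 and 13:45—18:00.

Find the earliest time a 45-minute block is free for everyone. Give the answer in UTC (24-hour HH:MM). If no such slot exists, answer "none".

Tomás → UTC: 03:00–04:15, 04:45–05:45, 07:00–07:30, 09:45–12:00.
Keiko → UTC: 09:00–10:15, 11:45–12:45, 14:00–17:00, 18:15–18:45.
Thandi → UTC: 06:30–10:30, 12:15–13:00, 13:30–14:00.
Lars → UTC: 05:00–09:30, 09:45–14:00.
Tomás ∩ Keiko: 09:45–10:15, 11:45–12:00.
Tomás ∩ Keiko ∩ Thandi: 09:45–10:15.
Tomás ∩ Keiko ∩ Thandi ∩ Lars: 09:45–10:15.
Windows ≥ 45 min: (none).

none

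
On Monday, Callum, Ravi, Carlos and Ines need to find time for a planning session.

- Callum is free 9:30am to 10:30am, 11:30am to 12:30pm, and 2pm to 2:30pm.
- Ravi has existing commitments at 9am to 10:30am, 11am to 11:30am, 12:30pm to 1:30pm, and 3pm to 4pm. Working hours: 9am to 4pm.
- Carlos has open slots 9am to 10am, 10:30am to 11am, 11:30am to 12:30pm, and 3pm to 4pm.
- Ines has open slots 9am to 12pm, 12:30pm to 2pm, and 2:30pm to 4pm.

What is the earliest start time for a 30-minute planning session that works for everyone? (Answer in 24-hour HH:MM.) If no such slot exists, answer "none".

11:30

Ravi free within 09:00–16:00: 10:30–11:00, 11:30–12:30, 13:30–15:00.
Callum ∩ Ravi: 11:30–12:30, 14:00–14:30.
Callum ∩ Ravi ∩ Carlos: 11:30–12:30.
Callum ∩ Ravi ∩ Carlos ∩ Ines: 11:30–12:00.
Windows ≥ 30 min: 11:30–12:00.
Earliest such window starts at 11:30.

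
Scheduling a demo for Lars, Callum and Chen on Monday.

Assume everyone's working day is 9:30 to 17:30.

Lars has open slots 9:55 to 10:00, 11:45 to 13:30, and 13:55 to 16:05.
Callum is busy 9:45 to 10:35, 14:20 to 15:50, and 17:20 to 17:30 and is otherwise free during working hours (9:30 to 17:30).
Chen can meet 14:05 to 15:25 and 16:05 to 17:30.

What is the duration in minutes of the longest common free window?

Callum free within 09:30–17:30: 09:30–09:45, 10:35–14:20, 15:50–17:20.
Lars ∩ Callum: 11:45–13:30, 13:55–14:20, 15:50–16:05.
Lars ∩ Callum ∩ Chen: 14:05–14:20.
Single common window of 15 minutes.

15 minutes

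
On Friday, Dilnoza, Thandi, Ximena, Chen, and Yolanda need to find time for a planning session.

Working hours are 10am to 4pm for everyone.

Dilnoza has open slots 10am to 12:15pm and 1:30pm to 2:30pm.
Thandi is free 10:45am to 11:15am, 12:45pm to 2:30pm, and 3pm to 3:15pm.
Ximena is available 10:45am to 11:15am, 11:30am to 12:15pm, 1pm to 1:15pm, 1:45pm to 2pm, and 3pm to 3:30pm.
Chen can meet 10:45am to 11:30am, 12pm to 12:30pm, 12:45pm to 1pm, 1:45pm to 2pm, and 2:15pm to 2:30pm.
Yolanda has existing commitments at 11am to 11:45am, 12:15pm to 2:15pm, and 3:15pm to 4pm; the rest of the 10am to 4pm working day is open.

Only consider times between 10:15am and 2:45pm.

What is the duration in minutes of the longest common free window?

15 minutes

Yolanda free within 10:00–16:00: 10:00–11:00, 11:45–12:15, 14:15–15:15.
Dilnoza ∩ Thandi: 10:45–11:15, 13:30–14:30.
Dilnoza ∩ Thandi ∩ Ximena: 10:45–11:15, 13:45–14:00.
Dilnoza ∩ Thandi ∩ Ximena ∩ Chen: 10:45–11:15, 13:45–14:00.
Dilnoza ∩ Thandi ∩ Ximena ∩ Chen ∩ Yolanda: 10:45–11:00.
Restricted to 10:15–14:45: 10:45–11:00.
Single common window of 15 minutes.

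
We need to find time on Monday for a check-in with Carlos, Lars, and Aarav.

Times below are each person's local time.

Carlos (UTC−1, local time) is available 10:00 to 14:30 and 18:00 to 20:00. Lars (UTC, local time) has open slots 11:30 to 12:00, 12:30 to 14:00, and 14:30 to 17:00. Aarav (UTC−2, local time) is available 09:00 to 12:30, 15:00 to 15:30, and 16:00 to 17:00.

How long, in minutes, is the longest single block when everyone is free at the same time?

Carlos → UTC: 11:00–15:30, 19:00–21:00.
Lars → UTC: 11:30–12:00, 12:30–14:00, 14:30–17:00.
Aarav → UTC: 11:00–14:30, 17:00–17:30, 18:00–19:00.
Carlos ∩ Lars: 11:30–12:00, 12:30–14:00, 14:30–15:30.
Carlos ∩ Lars ∩ Aarav: 11:30–12:00, 12:30–14:00.
Common window lengths: 30, 90 min; longest is 90.

90 minutes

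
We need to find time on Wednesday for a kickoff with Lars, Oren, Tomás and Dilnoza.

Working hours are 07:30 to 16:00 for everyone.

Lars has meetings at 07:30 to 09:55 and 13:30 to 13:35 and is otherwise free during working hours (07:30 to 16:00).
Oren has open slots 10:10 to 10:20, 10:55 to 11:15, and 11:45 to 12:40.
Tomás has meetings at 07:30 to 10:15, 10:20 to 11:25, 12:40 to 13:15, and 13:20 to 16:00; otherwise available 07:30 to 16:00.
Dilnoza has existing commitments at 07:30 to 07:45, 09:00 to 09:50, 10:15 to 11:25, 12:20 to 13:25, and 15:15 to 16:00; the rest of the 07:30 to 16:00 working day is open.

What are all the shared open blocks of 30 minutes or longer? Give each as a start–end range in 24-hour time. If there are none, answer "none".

11:45–12:20

Lars free within 07:30–16:00: 09:55–13:30, 13:35–16:00.
Tomás free within 07:30–16:00: 10:15–10:20, 11:25–12:40, 13:15–13:20.
Dilnoza free within 07:30–16:00: 07:45–09:00, 09:50–10:15, 11:25–12:20, 13:25–15:15.
Lars ∩ Oren: 10:10–10:20, 10:55–11:15, 11:45–12:40.
Lars ∩ Oren ∩ Tomás: 10:15–10:20, 11:45–12:40.
Lars ∩ Oren ∩ Tomás ∩ Dilnoza: 11:45–12:20.
Windows ≥ 30 min: 11:45–12:20.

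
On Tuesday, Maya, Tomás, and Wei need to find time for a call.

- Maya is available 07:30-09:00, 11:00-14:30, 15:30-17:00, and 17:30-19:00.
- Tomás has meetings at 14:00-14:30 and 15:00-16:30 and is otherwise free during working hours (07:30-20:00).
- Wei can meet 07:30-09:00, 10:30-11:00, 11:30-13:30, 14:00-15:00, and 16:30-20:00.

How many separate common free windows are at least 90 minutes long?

3

Tomás free within 07:30–20:00: 07:30–14:00, 14:30–15:00, 16:30–20:00.
Maya ∩ Tomás: 07:30–09:00, 11:00–14:00, 16:30–17:00, 17:30–19:00.
Maya ∩ Tomás ∩ Wei: 07:30–09:00, 11:30–13:30, 16:30–17:00, 17:30–19:00.
Windows ≥ 90 min: 07:30–09:00, 11:30–13:30, 17:30–19:00.
That's 3 windows.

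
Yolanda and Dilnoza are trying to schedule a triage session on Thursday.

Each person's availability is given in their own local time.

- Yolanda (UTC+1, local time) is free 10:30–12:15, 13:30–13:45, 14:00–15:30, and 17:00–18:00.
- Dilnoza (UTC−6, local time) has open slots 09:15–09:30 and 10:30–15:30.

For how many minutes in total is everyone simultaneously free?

30 minutes

Yolanda → UTC: 09:30–11:15, 12:30–12:45, 13:00–14:30, 16:00–17:00.
Dilnoza → UTC: 15:15–15:30, 16:30–21:30.
Yolanda ∩ Dilnoza: 16:30–17:00.
Total common minutes: 30.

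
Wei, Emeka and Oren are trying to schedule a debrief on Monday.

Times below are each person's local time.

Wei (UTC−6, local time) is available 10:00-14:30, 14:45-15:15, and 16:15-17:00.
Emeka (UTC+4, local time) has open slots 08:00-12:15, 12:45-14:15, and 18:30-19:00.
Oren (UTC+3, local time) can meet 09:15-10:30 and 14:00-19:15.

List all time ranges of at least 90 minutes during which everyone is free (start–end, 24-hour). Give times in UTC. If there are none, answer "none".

none

Wei → UTC: 16:00–20:30, 20:45–21:15, 22:15–23:00.
Emeka → UTC: 04:00–08:15, 08:45–10:15, 14:30–15:00.
Oren → UTC: 06:15–07:30, 11:00–16:15.
Wei ∩ Emeka: (none).
Wei ∩ Emeka ∩ Oren: (none).
Windows ≥ 90 min: (none).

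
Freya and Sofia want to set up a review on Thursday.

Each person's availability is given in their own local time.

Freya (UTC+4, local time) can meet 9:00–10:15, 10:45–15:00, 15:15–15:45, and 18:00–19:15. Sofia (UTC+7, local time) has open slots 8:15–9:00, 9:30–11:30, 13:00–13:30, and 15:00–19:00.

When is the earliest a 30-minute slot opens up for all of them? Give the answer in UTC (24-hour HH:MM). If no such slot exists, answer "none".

Freya → UTC: 05:00–06:15, 06:45–11:00, 11:15–11:45, 14:00–15:15.
Sofia → UTC: 01:15–02:00, 02:30–04:30, 06:00–06:30, 08:00–12:00.
Freya ∩ Sofia: 06:00–06:15, 08:00–11:00, 11:15–11:45.
Windows ≥ 30 min: 08:00–11:00, 11:15–11:45.
Earliest such window starts at 08:00.

08:00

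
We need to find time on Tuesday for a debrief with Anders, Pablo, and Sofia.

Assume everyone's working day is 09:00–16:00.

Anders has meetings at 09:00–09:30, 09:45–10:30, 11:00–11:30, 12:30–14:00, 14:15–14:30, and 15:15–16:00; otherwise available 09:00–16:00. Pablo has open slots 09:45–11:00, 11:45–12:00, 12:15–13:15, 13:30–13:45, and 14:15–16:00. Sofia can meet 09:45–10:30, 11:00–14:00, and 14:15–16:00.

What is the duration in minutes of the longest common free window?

Anders free within 09:00–16:00: 09:30–09:45, 10:30–11:00, 11:30–12:30, 14:00–14:15, 14:30–15:15.
Anders ∩ Pablo: 10:30–11:00, 11:45–12:00, 12:15–12:30, 14:30–15:15.
Anders ∩ Pablo ∩ Sofia: 11:45–12:00, 12:15–12:30, 14:30–15:15.
Common window lengths: 15, 15, 45 min; longest is 45.

45 minutes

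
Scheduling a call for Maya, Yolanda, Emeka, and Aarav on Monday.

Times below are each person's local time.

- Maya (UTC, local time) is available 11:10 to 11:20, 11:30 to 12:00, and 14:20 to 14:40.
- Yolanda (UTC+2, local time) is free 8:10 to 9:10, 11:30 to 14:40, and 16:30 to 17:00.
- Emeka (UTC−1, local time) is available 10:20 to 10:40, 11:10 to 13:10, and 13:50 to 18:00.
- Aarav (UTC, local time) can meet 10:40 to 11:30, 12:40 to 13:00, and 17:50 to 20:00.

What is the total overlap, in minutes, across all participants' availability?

0 minutes

Maya → UTC: 11:10–11:20, 11:30–12:00, 14:20–14:40.
Yolanda → UTC: 06:10–07:10, 09:30–12:40, 14:30–15:00.
Emeka → UTC: 11:20–11:40, 12:10–14:10, 14:50–19:00.
Aarav → UTC: 10:40–11:30, 12:40–13:00, 17:50–20:00.
Maya ∩ Yolanda: 11:10–11:20, 11:30–12:00, 14:30–14:40.
Maya ∩ Yolanda ∩ Emeka: 11:30–11:40.
Maya ∩ Yolanda ∩ Emeka ∩ Aarav: (none).
Total common minutes: 0.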